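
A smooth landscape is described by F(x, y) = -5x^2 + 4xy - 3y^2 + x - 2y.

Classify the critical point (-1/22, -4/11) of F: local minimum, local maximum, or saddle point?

The Hessian of F is constant: H = [[-10, 4], [4, -6]].
det(H) = (-10)·(-6) − 4² = 44.
det(H) > 0 and tr(H) = -16 < 0, so H is negative definite and the point is a local maximum.

local maximum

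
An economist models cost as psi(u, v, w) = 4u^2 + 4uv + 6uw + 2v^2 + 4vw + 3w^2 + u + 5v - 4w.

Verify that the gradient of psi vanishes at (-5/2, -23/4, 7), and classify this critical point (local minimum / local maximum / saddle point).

local minimum

∇psi = (8u + 4v + 6w + 1, 4u + 4v + 4w + 5, 6u + 4v + 6w - 4); substituting (-5/2, -23/4, 7) gives ∇psi = (0, 0, 0), so (-5/2, -23/4, 7) is indeed a critical point.
The Hessian is constant: H = [[8, 4, 6], [4, 4, 4], [6, 4, 6]].
Leading principal minors: Δ₁ = 8, Δ₂ = 16, Δ₃ = 16.
All leading minors are positive, so H is positive definite: a local minimum.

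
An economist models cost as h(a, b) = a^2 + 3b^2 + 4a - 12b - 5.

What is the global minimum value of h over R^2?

-21

h(a,b) separates as P(a) + Q(b) − 5, so its minimum is min P + min Q − 5.
P'(a) = 2a + 4 vanishes at a ∈ {-2}; Q'(b) = 6b - 12 vanishes at b ∈ {2}.
Local minima of P (where P''>0): P(-2)=-4. Local minima of Q: Q(2)=-12.
So the global minimum of h is P(-2) + Q(2) − 5 = -4 − 12 − 5 = -21, attained at (-2, 2).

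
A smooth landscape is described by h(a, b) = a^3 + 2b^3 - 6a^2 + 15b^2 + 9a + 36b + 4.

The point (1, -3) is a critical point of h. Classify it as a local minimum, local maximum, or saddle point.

The mixed partial ∂²h/∂a∂b is 0, so the Hessian at any point is diag(h_aa, h_bb) = diag(6(a - 2), 6(2b + 5)).
At (1, -3): H = diag(-6, -6).
Both eigenvalues are negative, so H is negative definite: a local maximum.

local maximum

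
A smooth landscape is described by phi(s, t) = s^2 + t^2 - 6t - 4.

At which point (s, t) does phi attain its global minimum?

phi(s,t) separates as P(s) + Q(t) − 4, so its minimum is min P + min Q − 4.
P'(s) = 2s vanishes at s ∈ {0}; Q'(t) = 2(t - 3) vanishes at t ∈ {3}.
Local minima of P (where P''>0): P(0)=0. Local minima of Q: Q(3)=-9.
So the global minimum of phi is P(0) + Q(3) − 4 = 0 − 9 − 4 = -13, attained at (0, 3).

(0, 3)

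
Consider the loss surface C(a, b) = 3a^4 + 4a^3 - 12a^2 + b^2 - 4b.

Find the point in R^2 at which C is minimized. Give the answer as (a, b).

C(a,b) separates as P(a) + Q(b), so its minimum is min P + min Q.
P'(a) = 12a(a - 1)(a + 2) vanishes at a ∈ {-2, 0, 1}; Q'(b) = 2b - 4 vanishes at b ∈ {2}.
Local minima of P (where P''>0): P(-2)=-32, P(1)=-5. Local minima of Q: Q(2)=-4.
So the global minimum of C is P(-2) + Q(2) = -32 − 4 = -36, attained at (-2, 2).

(-2, 2)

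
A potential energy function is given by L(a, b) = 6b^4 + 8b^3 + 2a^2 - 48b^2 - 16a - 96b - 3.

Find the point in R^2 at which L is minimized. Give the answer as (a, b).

L(a,b) separates as P(a) + Q(b) − 3, so its minimum is min P + min Q − 3.
P'(a) = 4a - 16 vanishes at a ∈ {4}; Q'(b) = 24(b - 2)(b + 1)(b + 2) vanishes at b ∈ {-2, -1, 2}.
Local minima of P (where P''>0): P(4)=-32. Local minima of Q: Q(-2)=32, Q(2)=-224.
So the global minimum of L is P(4) + Q(2) − 3 = -32 − 224 − 3 = -259, attained at (4, 2).

(4, 2)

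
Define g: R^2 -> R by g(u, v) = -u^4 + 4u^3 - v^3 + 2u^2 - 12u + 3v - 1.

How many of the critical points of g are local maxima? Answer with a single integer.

2

g separates as a function of u plus a function of v, so ∇g=0 decouples.
∂g/∂u = -4(u - 3)(u - 1)(u + 1) = 0 at u ∈ {-1, 1, 3}; ∂g/∂v = -3(v - 1)(v + 1) = 0 at v ∈ {-1, 1}.
The Hessian is diagonal: diag(g_uu, g_vv). Second derivatives: g_uu(-1)=-32, g_uu(1)=16, g_uu(3)=-32; g_vv(-1)=6, g_vv(1)=-6.
Local maxima occur where both diagonal entries negative: (-1, 1), (3, 1). Count: 2.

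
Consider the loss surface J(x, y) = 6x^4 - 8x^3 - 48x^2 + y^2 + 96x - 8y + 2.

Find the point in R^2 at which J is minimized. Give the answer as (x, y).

(-2, 4)

J(x,y) separates as P(x) + Q(y) + 2, so its minimum is min P + min Q + 2.
P'(x) = 24(x - 2)(x - 1)(x + 2) vanishes at x ∈ {-2, 1, 2}; Q'(y) = 2y - 8 vanishes at y ∈ {4}.
Local minima of P (where P''>0): P(-2)=-224, P(2)=32. Local minima of Q: Q(4)=-16.
So the global minimum of J is P(-2) + Q(4) + 2 = -224 − 16 + 2 = -238, attained at (-2, 4).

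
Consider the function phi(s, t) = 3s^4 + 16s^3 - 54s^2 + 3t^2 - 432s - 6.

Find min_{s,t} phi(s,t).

-1113

phi(s,t) separates as P(s) + Q(t) − 6, so its minimum is min P + min Q − 6.
P'(s) = 12(s - 3)(s + 3)(s + 4) vanishes at s ∈ {-4, -3, 3}; Q'(t) = 6t vanishes at t ∈ {0}.
Local minima of P (where P''>0): P(-4)=608, P(3)=-1107. Local minima of Q: Q(0)=0.
So the global minimum of phi is P(3) + Q(0) − 6 = -1107 + 0 − 6 = -1113, attained at (3, 0).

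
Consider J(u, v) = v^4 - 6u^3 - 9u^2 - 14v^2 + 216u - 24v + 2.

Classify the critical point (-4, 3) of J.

The mixed partial ∂²J/∂u∂v is 0, so the Hessian at any point is diag(J_uu, J_vv) = diag(-18(2u + 1), 4(3v^2 - 7)).
At (-4, 3): H = diag(126, 80).
Both eigenvalues are positive, so H is positive definite: a local minimum.

local minimum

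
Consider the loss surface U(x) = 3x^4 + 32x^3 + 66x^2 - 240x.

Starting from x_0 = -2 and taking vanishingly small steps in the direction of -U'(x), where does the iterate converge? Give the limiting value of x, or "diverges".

U'(x) = 12(x - 1)(x + 4)(x + 5), so U'(-2) = -216.
Gradient descent moves in the -U' direction, i.e. x is increasing.
The nearest critical point in that direction is x = 1, where U'' = 360 > 0 (a local minimum). The iterate converges there.

1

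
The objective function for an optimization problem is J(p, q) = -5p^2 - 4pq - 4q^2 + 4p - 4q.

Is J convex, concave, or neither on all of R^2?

concave

J is quadratic, so its Hessian is the constant matrix H = [[-10, -4], [-4, -8]].
det(H) = 64, tr(H) = -18.
det(H) > 0 and tr(H) < 0, so H is negative definite everywhere: concave.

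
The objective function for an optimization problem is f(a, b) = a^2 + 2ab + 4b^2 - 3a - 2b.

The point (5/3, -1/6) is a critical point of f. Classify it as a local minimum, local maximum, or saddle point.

local minimum

The Hessian of f is constant: H = [[2, 2], [2, 8]].
det(H) = 2·8 − 2² = 12.
det(H) > 0 and tr(H) = 10 > 0, so H is positive definite and the point is a local minimum.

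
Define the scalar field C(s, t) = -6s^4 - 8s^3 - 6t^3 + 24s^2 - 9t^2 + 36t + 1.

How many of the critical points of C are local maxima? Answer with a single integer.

C separates as a function of s plus a function of t, so ∇C=0 decouples.
∂C/∂s = -24s(s - 1)(s + 2) = 0 at s ∈ {-2, 0, 1}; ∂C/∂t = -18(t - 1)(t + 2) = 0 at t ∈ {-2, 1}.
The Hessian is diagonal: diag(C_ss, C_tt). Second derivatives: C_ss(-2)=-144, C_ss(0)=48, C_ss(1)=-72; C_tt(-2)=54, C_tt(1)=-54.
Local maxima occur where both diagonal entries negative: (-2, 1), (1, 1). Count: 2.

2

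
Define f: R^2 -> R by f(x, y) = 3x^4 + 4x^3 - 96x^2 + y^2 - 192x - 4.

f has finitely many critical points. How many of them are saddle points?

1

f separates as a function of x plus a function of y, so ∇f=0 decouples.
∂f/∂x = 12(x - 4)(x + 1)(x + 4) = 0 at x ∈ {-4, -1, 4}; ∂f/∂y = 2y = 0 at y ∈ {0}.
The Hessian is diagonal: diag(f_xx, f_yy). Second derivatives: f_xx(-4)=288, f_xx(-1)=-180, f_xx(4)=480; f_yy(0)=2.
Saddle points occur where the two diagonal entries have opposite signs: (-1, 0). Count: 1.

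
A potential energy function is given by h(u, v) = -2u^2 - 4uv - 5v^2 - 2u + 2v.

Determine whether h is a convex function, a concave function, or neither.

h is quadratic, so its Hessian is the constant matrix H = [[-4, -4], [-4, -10]].
det(H) = 24, tr(H) = -14.
det(H) > 0 and tr(H) < 0, so H is negative definite everywhere: concave.

concave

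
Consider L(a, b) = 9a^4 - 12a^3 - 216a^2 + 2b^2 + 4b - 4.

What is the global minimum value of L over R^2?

-1926

L(a,b) separates as P(a) + Q(b) − 4, so its minimum is min P + min Q − 4.
P'(a) = 36a(a - 4)(a + 3) vanishes at a ∈ {-3, 0, 4}; Q'(b) = 4b + 4 vanishes at b ∈ {-1}.
Local minima of P (where P''>0): P(-3)=-891, P(4)=-1920. Local minima of Q: Q(-1)=-2.
So the global minimum of L is P(4) + Q(-1) − 4 = -1920 − 2 − 4 = -1926, attained at (4, -1).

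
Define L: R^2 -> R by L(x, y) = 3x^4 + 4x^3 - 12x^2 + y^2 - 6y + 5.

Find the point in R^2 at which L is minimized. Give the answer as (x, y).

(-2, 3)

L(x,y) separates as P(x) + Q(y) + 5, so its minimum is min P + min Q + 5.
P'(x) = 12x(x - 1)(x + 2) vanishes at x ∈ {-2, 0, 1}; Q'(y) = 2y - 6 vanishes at y ∈ {3}.
Local minima of P (where P''>0): P(-2)=-32, P(1)=-5. Local minima of Q: Q(3)=-9.
So the global minimum of L is P(-2) + Q(3) + 5 = -32 − 9 + 5 = -36, attained at (-2, 3).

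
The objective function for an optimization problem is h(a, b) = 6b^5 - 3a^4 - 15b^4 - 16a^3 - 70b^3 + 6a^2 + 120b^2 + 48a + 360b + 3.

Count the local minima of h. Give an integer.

2

h separates as a function of a plus a function of b, so ∇h=0 decouples.
∂h/∂a = -12(a - 1)(a + 1)(a + 4) = 0 at a ∈ {-4, -1, 1}; ∂h/∂b = 30(b - 3)(b - 2)(b + 1)(b + 2) = 0 at b ∈ {-2, -1, 2, 3}.
The Hessian is diagonal: diag(h_aa, h_bb). Second derivatives: h_aa(-4)=-180, h_aa(-1)=72, h_aa(1)=-120; h_bb(-2)=-600, h_bb(-1)=360, h_bb(2)=-360, h_bb(3)=600.
Local minima occur where both diagonal entries positive: (-1, -1), (-1, 3). Count: 2.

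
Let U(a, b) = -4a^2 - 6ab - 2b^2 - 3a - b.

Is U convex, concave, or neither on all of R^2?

U is quadratic, so its Hessian is the constant matrix H = [[-8, -6], [-6, -4]].
det(H) = -4, tr(H) = -12.
det(H) < 0, so H is indefinite: neither convex nor concave.

neither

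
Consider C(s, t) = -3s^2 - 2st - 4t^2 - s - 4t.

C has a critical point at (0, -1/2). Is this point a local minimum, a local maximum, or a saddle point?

The Hessian of C is constant: H = [[-6, -2], [-2, -8]].
det(H) = (-6)·(-8) − (-2)² = 44.
det(H) > 0 and tr(H) = -14 < 0, so H is negative definite and the point is a local maximum.

local maximum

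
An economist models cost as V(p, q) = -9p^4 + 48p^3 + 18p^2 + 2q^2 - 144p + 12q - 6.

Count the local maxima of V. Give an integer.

0

V separates as a function of p plus a function of q, so ∇V=0 decouples.
∂V/∂p = -36(p - 4)(p - 1)(p + 1) = 0 at p ∈ {-1, 1, 4}; ∂V/∂q = 4(q + 3) = 0 at q ∈ {-3}.
The Hessian is diagonal: diag(V_pp, V_qq). Second derivatives: V_pp(-1)=-360, V_pp(1)=216, V_pp(4)=-540; V_qq(-3)=4.
Local maxima occur where both diagonal entries negative: none. Count: 0.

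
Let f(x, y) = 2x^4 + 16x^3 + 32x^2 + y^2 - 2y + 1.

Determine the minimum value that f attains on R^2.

f(x,y) separates as P(x) + Q(y) + 1, so its minimum is min P + min Q + 1.
P'(x) = 8x(x + 2)(x + 4) vanishes at x ∈ {-4, -2, 0}; Q'(y) = 2y - 2 vanishes at y ∈ {1}.
Local minima of P (where P''>0): P(-4)=0, P(0)=0. Local minima of Q: Q(1)=-1.
So the global minimum of f is P(-4) + Q(1) + 1 = 0 − 1 + 1 = 0, attained at (-4, 1).

0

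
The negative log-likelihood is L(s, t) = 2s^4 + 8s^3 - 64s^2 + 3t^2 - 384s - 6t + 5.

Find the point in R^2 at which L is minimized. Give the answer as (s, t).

(4, 1)

L(s,t) separates as P(s) + Q(t) + 5, so its minimum is min P + min Q + 5.
P'(s) = 8(s - 4)(s + 3)(s + 4) vanishes at s ∈ {-4, -3, 4}; Q'(t) = 6(t - 1) vanishes at t ∈ {1}.
Local minima of P (where P''>0): P(-4)=512, P(4)=-1536. Local minima of Q: Q(1)=-3.
So the global minimum of L is P(4) + Q(1) + 5 = -1536 − 3 + 5 = -1534, attained at (4, 1).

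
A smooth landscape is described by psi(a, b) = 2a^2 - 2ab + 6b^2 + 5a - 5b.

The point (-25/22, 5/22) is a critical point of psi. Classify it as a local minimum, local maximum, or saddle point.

local minimum

The Hessian of psi is constant: H = [[4, -2], [-2, 12]].
det(H) = 4·12 − (-2)² = 44.
det(H) > 0 and tr(H) = 16 > 0, so H is positive definite and the point is a local minimum.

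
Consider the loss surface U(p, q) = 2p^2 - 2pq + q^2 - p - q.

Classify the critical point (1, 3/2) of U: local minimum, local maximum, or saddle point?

local minimum

The Hessian of U is constant: H = [[4, -2], [-2, 2]].
det(H) = 4·2 − (-2)² = 4.
det(H) > 0 and tr(H) = 6 > 0, so H is positive definite and the point is a local minimum.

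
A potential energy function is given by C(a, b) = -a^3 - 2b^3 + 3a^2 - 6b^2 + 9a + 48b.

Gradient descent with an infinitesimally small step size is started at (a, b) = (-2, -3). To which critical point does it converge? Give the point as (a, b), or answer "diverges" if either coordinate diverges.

C is separable, so gradient descent decouples: a follows -∂C/∂a, b follows -∂C/∂b.
∂C/∂a = -3(a - 3)(a + 1); at a=-2 this is -15, so a increases.
∂C/∂b = -6(b - 2)(b + 4); at b=-3 this is 30, so b decreases.
a converges to its nearest critical value -1 (a local min of the a-part); b converges to -4. The iterate converges to (-1, -4).

(-1, -4)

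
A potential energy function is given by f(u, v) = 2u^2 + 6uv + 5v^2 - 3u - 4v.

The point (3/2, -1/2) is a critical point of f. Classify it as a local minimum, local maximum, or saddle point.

local minimum

The Hessian of f is constant: H = [[4, 6], [6, 10]].
det(H) = 4·10 − 6² = 4.
det(H) > 0 and tr(H) = 14 > 0, so H is positive definite and the point is a local minimum.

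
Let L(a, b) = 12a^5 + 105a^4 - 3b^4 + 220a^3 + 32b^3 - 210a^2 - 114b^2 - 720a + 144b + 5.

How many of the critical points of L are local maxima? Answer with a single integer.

4

L separates as a function of a plus a function of b, so ∇L=0 decouples.
∂L/∂a = 60(a - 1)(a + 1)(a + 3)(a + 4) = 0 at a ∈ {-4, -3, -1, 1}; ∂L/∂b = -12(b - 4)(b - 3)(b - 1) = 0 at b ∈ {1, 3, 4}.
The Hessian is diagonal: diag(L_aa, L_bb). Second derivatives: L_aa(-4)=-900, L_aa(-3)=480, L_aa(-1)=-720, L_aa(1)=2400; L_bb(1)=-72, L_bb(3)=24, L_bb(4)=-36.
Local maxima occur where both diagonal entries negative: (-4, 1), (-4, 4), (-1, 1), (-1, 4). Count: 4.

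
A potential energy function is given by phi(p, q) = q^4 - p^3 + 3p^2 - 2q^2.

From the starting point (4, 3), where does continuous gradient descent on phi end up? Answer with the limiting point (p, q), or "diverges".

phi is separable, so gradient descent decouples: p follows -∂phi/∂p, q follows -∂phi/∂q.
∂phi/∂p = -3p(p - 2); at p=4 this is -24, so p increases.
∂phi/∂q = 4q(q - 1)(q + 1); at q=3 this is 96, so q decreases.
The p-coordinate has no critical point in that direction and runs off to infinity.

diverges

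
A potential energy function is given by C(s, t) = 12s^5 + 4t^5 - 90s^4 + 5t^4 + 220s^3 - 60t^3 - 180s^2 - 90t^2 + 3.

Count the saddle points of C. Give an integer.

C separates as a function of s plus a function of t, so ∇C=0 decouples.
∂C/∂s = 60s(s - 3)(s - 2)(s - 1) = 0 at s ∈ {0, 1, 2, 3}; ∂C/∂t = 20t(t - 3)(t + 1)(t + 3) = 0 at t ∈ {-3, -1, 0, 3}.
The Hessian is diagonal: diag(C_ss, C_tt). Second derivatives: C_ss(0)=-360, C_ss(1)=120, C_ss(2)=-120, C_ss(3)=360; C_tt(-3)=-720, C_tt(-1)=160, C_tt(0)=-180, C_tt(3)=1440.
Saddle points occur where the two diagonal entries have opposite signs: (0, -1), (0, 3), (1, -3), (1, 0), (2, -1), (2, 3), (3, -3), (3, 0). Count: 8.

8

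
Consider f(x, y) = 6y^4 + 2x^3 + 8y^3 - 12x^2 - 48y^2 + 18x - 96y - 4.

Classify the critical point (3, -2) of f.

local minimum

The mixed partial ∂²f/∂x∂y is 0, so the Hessian at any point is diag(f_xx, f_yy) = diag(12(x - 2), 24(3y^2 + 2y - 4)).
At (3, -2): H = diag(12, 96).
Both eigenvalues are positive, so H is positive definite: a local minimum.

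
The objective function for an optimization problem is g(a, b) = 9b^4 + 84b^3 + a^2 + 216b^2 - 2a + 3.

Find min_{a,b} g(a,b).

2

g(a,b) separates as P(a) + Q(b) + 3, so its minimum is min P + min Q + 3.
P'(a) = 2a - 2 vanishes at a ∈ {1}; Q'(b) = 36b(b + 3)(b + 4) vanishes at b ∈ {-4, -3, 0}.
Local minima of P (where P''>0): P(1)=-1. Local minima of Q: Q(-4)=384, Q(0)=0.
So the global minimum of g is P(1) + Q(0) + 3 = -1 + 0 + 3 = 2, attained at (1, 0).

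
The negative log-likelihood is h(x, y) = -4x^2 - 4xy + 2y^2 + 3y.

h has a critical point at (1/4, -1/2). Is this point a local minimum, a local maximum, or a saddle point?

The Hessian of h is constant: H = [[-8, -4], [-4, 4]].
det(H) = (-8)·4 − (-4)² = -48.
Since det(H) < 0, H is indefinite and the critical point is a saddle point.

saddle point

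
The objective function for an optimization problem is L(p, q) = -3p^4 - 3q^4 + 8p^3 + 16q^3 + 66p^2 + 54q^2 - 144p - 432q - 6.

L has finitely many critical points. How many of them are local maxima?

4

L separates as a function of p plus a function of q, so ∇L=0 decouples.
∂L/∂p = -12(p - 4)(p - 1)(p + 3) = 0 at p ∈ {-3, 1, 4}; ∂L/∂q = -12(q - 4)(q - 3)(q + 3) = 0 at q ∈ {-3, 3, 4}.
The Hessian is diagonal: diag(L_pp, L_qq). Second derivatives: L_pp(-3)=-336, L_pp(1)=144, L_pp(4)=-252; L_qq(-3)=-504, L_qq(3)=72, L_qq(4)=-84.
Local maxima occur where both diagonal entries negative: (-3, -3), (-3, 4), (4, -3), (4, 4). Count: 4.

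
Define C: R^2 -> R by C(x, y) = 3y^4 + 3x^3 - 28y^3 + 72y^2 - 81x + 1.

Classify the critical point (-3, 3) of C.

The mixed partial ∂²C/∂x∂y is 0, so the Hessian at any point is diag(C_xx, C_yy) = diag(18x, 12(3y^2 - 14y + 12)).
At (-3, 3): H = diag(-54, -36).
Both eigenvalues are negative, so H is negative definite: a local maximum.

local maximum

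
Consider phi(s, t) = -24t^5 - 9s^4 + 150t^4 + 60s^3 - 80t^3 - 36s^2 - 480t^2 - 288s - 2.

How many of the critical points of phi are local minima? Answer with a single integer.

2

phi separates as a function of s plus a function of t, so ∇phi=0 decouples.
∂phi/∂s = -36(s - 4)(s - 2)(s + 1) = 0 at s ∈ {-1, 2, 4}; ∂phi/∂t = -120t(t - 4)(t - 2)(t + 1) = 0 at t ∈ {-1, 0, 2, 4}.
The Hessian is diagonal: diag(phi_ss, phi_tt). Second derivatives: phi_ss(-1)=-540, phi_ss(2)=216, phi_ss(4)=-360; phi_tt(-1)=1800, phi_tt(0)=-960, phi_tt(2)=1440, phi_tt(4)=-4800.
Local minima occur where both diagonal entries positive: (2, -1), (2, 2). Count: 2.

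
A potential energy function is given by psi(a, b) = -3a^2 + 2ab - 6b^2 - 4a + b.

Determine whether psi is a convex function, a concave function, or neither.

psi is quadratic, so its Hessian is the constant matrix H = [[-6, 2], [2, -12]].
det(H) = 68, tr(H) = -18.
det(H) > 0 and tr(H) < 0, so H is negative definite everywhere: concave.

concave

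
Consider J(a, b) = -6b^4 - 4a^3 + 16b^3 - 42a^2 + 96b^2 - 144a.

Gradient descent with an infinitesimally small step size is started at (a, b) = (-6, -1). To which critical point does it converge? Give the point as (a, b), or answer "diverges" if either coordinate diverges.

(-4, 0)

J is separable, so gradient descent decouples: a follows -∂J/∂a, b follows -∂J/∂b.
∂J/∂a = -12(a + 3)(a + 4); at a=-6 this is -72, so a increases.
∂J/∂b = -24b(b - 4)(b + 2); at b=-1 this is -120, so b increases.
a converges to its nearest critical value -4 (a local min of the a-part); b converges to 0. The iterate converges to (-4, 0).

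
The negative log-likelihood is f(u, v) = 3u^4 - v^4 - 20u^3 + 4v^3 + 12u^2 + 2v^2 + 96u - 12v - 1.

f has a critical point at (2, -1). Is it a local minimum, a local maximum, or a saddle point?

The mixed partial ∂²f/∂u∂v is 0, so the Hessian at any point is diag(f_uu, f_vv) = diag(12(3u^2 - 10u + 2), 4(-3v^2 + 6v + 1)).
At (2, -1): H = diag(-72, -32).
Both eigenvalues are negative, so H is negative definite: a local maximum.

local maximum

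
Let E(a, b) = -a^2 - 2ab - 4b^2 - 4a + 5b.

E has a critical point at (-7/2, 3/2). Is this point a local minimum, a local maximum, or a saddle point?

The Hessian of E is constant: H = [[-2, -2], [-2, -8]].
det(H) = (-2)·(-8) − (-2)² = 12.
det(H) > 0 and tr(H) = -10 < 0, so H is negative definite and the point is a local maximum.

local maximum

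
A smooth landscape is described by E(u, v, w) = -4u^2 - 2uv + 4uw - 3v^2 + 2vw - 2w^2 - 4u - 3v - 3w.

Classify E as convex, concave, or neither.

E is quadratic, so its Hessian is the constant matrix H = [[-8, -2, 4], [-2, -6, 2], [4, 2, -4]].
Leading principal minors: -8, 44, -80.
Signs alternate −, +, − ⇒ H ≺ 0 ⇒ concave.

concave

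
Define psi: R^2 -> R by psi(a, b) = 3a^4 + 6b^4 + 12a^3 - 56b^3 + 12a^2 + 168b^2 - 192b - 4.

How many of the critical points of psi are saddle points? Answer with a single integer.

4

psi separates as a function of a plus a function of b, so ∇psi=0 decouples.
∂psi/∂a = 12a(a + 1)(a + 2) = 0 at a ∈ {-2, -1, 0}; ∂psi/∂b = 24(b - 4)(b - 2)(b - 1) = 0 at b ∈ {1, 2, 4}.
The Hessian is diagonal: diag(psi_aa, psi_bb). Second derivatives: psi_aa(-2)=24, psi_aa(-1)=-12, psi_aa(0)=24; psi_bb(1)=72, psi_bb(2)=-48, psi_bb(4)=144.
Saddle points occur where the two diagonal entries have opposite signs: (-2, 2), (-1, 1), (-1, 4), (0, 2). Count: 4.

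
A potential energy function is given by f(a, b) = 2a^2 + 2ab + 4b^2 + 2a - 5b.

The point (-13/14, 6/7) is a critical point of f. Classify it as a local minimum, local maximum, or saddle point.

local minimum

The Hessian of f is constant: H = [[4, 2], [2, 8]].
det(H) = 4·8 − 2² = 28.
det(H) > 0 and tr(H) = 12 > 0, so H is positive definite and the point is a local minimum.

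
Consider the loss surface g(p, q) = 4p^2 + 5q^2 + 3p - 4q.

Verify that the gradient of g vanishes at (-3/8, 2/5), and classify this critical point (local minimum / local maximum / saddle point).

local minimum

∇g = (8p + 3, 10q - 4); substituting (-3/8, 2/5) gives ∇g = (0, 0), so (-3/8, 2/5) is indeed a critical point.
The Hessian of g is constant: H = [[8, 0], [0, 10]].
det(H) = 8·10 − 0² = 80.
det(H) > 0 and tr(H) = 18 > 0, so H is positive definite and the point is a local minimum.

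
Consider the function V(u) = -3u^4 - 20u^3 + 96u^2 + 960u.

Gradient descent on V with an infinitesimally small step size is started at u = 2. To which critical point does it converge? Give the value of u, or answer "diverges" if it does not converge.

-4

V'(u) = -12(u - 4)(u + 4)(u + 5), so V'(2) = 1008.
Gradient descent moves in the -V' direction, i.e. u is decreasing.
The nearest critical point in that direction is u = -4, where V'' = 96 > 0 (a local minimum). The iterate converges there.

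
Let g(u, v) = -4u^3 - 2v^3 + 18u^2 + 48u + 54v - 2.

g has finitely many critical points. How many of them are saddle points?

g separates as a function of u plus a function of v, so ∇g=0 decouples.
∂g/∂u = -12(u - 4)(u + 1) = 0 at u ∈ {-1, 4}; ∂g/∂v = -6(v - 3)(v + 3) = 0 at v ∈ {-3, 3}.
The Hessian is diagonal: diag(g_uu, g_vv). Second derivatives: g_uu(-1)=60, g_uu(4)=-60; g_vv(-3)=36, g_vv(3)=-36.
Saddle points occur where the two diagonal entries have opposite signs: (-1, 3), (4, -3). Count: 2.

2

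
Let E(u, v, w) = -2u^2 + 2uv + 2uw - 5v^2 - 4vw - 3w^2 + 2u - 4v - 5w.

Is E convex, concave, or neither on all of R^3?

concave

E is quadratic, so its Hessian is the constant matrix H = [[-4, 2, 2], [2, -10, -4], [2, -4, -6]].
Leading principal minors: -4, 36, -144.
Signs alternate −, +, − ⇒ H ≺ 0 ⇒ concave.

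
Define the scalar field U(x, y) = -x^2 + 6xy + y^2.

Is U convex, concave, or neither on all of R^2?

U is quadratic, so its Hessian is the constant matrix H = [[-2, 6], [6, 2]].
det(H) = -40, tr(H) = 0.
det(H) < 0, so H is indefinite: neither convex nor concave.

neither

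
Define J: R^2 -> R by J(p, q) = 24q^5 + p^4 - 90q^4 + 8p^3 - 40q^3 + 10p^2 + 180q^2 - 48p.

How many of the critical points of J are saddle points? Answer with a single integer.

J separates as a function of p plus a function of q, so ∇J=0 decouples.
∂J/∂p = 4(p - 1)(p + 3)(p + 4) = 0 at p ∈ {-4, -3, 1}; ∂J/∂q = 120q(q - 3)(q - 1)(q + 1) = 0 at q ∈ {-1, 0, 1, 3}.
The Hessian is diagonal: diag(J_pp, J_qq). Second derivatives: J_pp(-4)=20, J_pp(-3)=-16, J_pp(1)=80; J_qq(-1)=-960, J_qq(0)=360, J_qq(1)=-480, J_qq(3)=2880.
Saddle points occur where the two diagonal entries have opposite signs: (-4, -1), (-4, 1), (-3, 0), (-3, 3), (1, -1), (1, 1). Count: 6.

6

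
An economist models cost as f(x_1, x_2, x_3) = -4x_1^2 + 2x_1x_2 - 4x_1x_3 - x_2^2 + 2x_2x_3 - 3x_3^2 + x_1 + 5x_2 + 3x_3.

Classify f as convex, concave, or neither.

f is quadratic, so its Hessian is the constant matrix H = [[-8, 2, -4], [2, -2, 2], [-4, 2, -6]].
Leading principal minors: -8, 12, -40.
Signs alternate −, +, − ⇒ H ≺ 0 ⇒ concave.

concave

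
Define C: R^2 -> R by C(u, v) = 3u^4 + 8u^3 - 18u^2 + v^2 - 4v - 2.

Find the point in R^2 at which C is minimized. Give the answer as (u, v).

(-3, 2)

C(u,v) separates as P(u) + Q(v) − 2, so its minimum is min P + min Q − 2.
P'(u) = 12u(u - 1)(u + 3) vanishes at u ∈ {-3, 0, 1}; Q'(v) = 2v - 4 vanishes at v ∈ {2}.
Local minima of P (where P''>0): P(-3)=-135, P(1)=-7. Local minima of Q: Q(2)=-4.
So the global minimum of C is P(-3) + Q(2) − 2 = -135 − 4 − 2 = -141, attained at (-3, 2).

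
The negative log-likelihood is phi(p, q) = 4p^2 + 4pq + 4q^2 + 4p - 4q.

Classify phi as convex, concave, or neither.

phi is quadratic, so its Hessian is the constant matrix H = [[8, 4], [4, 8]].
det(H) = 48, tr(H) = 16.
det(H) > 0 and tr(H) > 0, so H is positive definite everywhere: convex.

convex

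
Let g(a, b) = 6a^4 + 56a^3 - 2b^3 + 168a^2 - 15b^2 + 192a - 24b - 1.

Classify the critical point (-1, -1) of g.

The mixed partial ∂²g/∂a∂b is 0, so the Hessian at any point is diag(g_aa, g_bb) = diag(24(3a^2 + 14a + 14), -6(2b + 5)).
At (-1, -1): H = diag(72, -18).
The eigenvalues have opposite signs, so H is indefinite: a saddle point.

saddle point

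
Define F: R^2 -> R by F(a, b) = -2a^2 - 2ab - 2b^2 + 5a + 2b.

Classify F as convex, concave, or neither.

F is quadratic, so its Hessian is the constant matrix H = [[-4, -2], [-2, -4]].
det(H) = 12, tr(H) = -8.
det(H) > 0 and tr(H) < 0, so H is negative definite everywhere: concave.

concave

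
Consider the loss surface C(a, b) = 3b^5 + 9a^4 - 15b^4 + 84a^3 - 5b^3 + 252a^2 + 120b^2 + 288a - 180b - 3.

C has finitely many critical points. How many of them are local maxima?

2

C separates as a function of a plus a function of b, so ∇C=0 decouples.
∂C/∂a = 36(a + 1)(a + 2)(a + 4) = 0 at a ∈ {-4, -2, -1}; ∂C/∂b = 15(b - 3)(b - 2)(b - 1)(b + 2) = 0 at b ∈ {-2, 1, 2, 3}.
The Hessian is diagonal: diag(C_aa, C_bb). Second derivatives: C_aa(-4)=216, C_aa(-2)=-72, C_aa(-1)=108; C_bb(-2)=-900, C_bb(1)=90, C_bb(2)=-60, C_bb(3)=150.
Local maxima occur where both diagonal entries negative: (-2, -2), (-2, 2). Count: 2.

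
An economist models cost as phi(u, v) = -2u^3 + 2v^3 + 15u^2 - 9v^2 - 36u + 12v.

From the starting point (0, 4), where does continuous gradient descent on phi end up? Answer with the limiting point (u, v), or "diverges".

phi is separable, so gradient descent decouples: u follows -∂phi/∂u, v follows -∂phi/∂v.
∂phi/∂u = -6(u - 3)(u - 2); at u=0 this is -36, so u increases.
∂phi/∂v = 6(v - 2)(v - 1); at v=4 this is 36, so v decreases.
u converges to its nearest critical value 2 (a local min of the u-part); v converges to 2. The iterate converges to (2, 2).

(2, 2)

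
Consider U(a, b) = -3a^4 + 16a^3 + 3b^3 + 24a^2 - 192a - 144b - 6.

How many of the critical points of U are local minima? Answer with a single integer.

1

U separates as a function of a plus a function of b, so ∇U=0 decouples.
∂U/∂a = -12(a - 4)(a - 2)(a + 2) = 0 at a ∈ {-2, 2, 4}; ∂U/∂b = 9(b - 4)(b + 4) = 0 at b ∈ {-4, 4}.
The Hessian is diagonal: diag(U_aa, U_bb). Second derivatives: U_aa(-2)=-288, U_aa(2)=96, U_aa(4)=-144; U_bb(-4)=-72, U_bb(4)=72.
Local minima occur where both diagonal entries positive: (2, 4). Count: 1.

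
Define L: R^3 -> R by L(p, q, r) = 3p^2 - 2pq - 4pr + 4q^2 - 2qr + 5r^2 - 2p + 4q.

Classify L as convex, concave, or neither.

L is quadratic, so its Hessian is the constant matrix H = [[6, -2, -4], [-2, 8, -2], [-4, -2, 10]].
Leading principal minors: 6, 44, 256.
All positive ⇒ H ≻ 0 ⇒ convex.

convex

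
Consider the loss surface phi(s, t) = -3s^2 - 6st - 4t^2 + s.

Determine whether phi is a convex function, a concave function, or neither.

concave

phi is quadratic, so its Hessian is the constant matrix H = [[-6, -6], [-6, -8]].
det(H) = 12, tr(H) = -14.
det(H) > 0 and tr(H) < 0, so H is negative definite everywhere: concave.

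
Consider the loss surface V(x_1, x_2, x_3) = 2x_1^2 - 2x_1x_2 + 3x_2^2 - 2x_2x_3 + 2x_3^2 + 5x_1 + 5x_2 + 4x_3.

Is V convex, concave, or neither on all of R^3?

V is quadratic, so its Hessian is the constant matrix H = [[4, -2, 0], [-2, 6, -2], [0, -2, 4]].
Leading principal minors: 4, 20, 64.
All positive ⇒ H ≻ 0 ⇒ convex.

convex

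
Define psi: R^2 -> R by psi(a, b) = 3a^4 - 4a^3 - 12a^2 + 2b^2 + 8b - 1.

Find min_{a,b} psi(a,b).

psi(a,b) separates as P(a) + Q(b) − 1, so its minimum is min P + min Q − 1.
P'(a) = 12a(a - 2)(a + 1) vanishes at a ∈ {-1, 0, 2}; Q'(b) = 4b + 8 vanishes at b ∈ {-2}.
Local minima of P (where P''>0): P(-1)=-5, P(2)=-32. Local minima of Q: Q(-2)=-8.
So the global minimum of psi is P(2) + Q(-2) − 1 = -32 − 8 − 1 = -41, attained at (2, -2).

-41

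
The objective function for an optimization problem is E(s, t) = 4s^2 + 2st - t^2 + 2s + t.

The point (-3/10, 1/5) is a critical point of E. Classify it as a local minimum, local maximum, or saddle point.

The Hessian of E is constant: H = [[8, 2], [2, -2]].
det(H) = 8·(-2) − 2² = -20.
Since det(H) < 0, H is indefinite and the critical point is a saddle point.

saddle point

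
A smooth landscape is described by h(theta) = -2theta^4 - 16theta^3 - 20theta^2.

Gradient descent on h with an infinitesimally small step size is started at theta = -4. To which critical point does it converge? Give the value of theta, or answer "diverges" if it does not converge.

h'(theta) = -8theta(theta + 1)(theta + 5), so h'(-4) = -96.
Gradient descent moves in the -h' direction, i.e. theta is increasing.
The nearest critical point in that direction is theta = -1, where h'' = 32 > 0 (a local minimum). The iterate converges there.

-1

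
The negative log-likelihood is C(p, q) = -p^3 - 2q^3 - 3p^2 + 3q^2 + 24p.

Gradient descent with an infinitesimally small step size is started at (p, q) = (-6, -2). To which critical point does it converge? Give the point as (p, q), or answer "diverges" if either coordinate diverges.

C is separable, so gradient descent decouples: p follows -∂C/∂p, q follows -∂C/∂q.
∂C/∂p = -3(p - 2)(p + 4); at p=-6 this is -48, so p increases.
∂C/∂q = -6q(q - 1); at q=-2 this is -36, so q increases.
p converges to its nearest critical value -4 (a local min of the p-part); q converges to 0. The iterate converges to (-4, 0).

(-4, 0)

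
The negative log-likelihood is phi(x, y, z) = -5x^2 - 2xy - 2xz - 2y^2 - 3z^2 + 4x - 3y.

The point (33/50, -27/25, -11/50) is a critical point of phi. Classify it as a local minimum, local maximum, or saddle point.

The Hessian is constant: H = [[-10, -2, -2], [-2, -4, 0], [-2, 0, -6]].
Leading principal minors: Δ₁ = -10, Δ₂ = 36, Δ₃ = -200.
The minors alternate sign starting negative (−, +, −), so H is negative definite: a local maximum.

local maximum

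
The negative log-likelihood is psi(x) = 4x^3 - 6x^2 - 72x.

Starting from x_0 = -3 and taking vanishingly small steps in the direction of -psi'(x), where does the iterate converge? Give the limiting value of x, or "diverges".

psi'(x) = 12(x - 3)(x + 2), so psi'(-3) = 72.
Gradient descent moves in the -psi' direction, i.e. x is decreasing.
There is no critical point below x=-3, and psi' keeps the same sign, so the iterate runs off to −∞.

diverges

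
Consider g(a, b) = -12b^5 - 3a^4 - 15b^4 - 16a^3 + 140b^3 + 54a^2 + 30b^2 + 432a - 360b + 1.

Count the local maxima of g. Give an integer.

g separates as a function of a plus a function of b, so ∇g=0 decouples.
∂g/∂a = -12(a - 3)(a + 3)(a + 4) = 0 at a ∈ {-4, -3, 3}; ∂g/∂b = -60(b - 2)(b - 1)(b + 1)(b + 3) = 0 at b ∈ {-3, -1, 1, 2}.
The Hessian is diagonal: diag(g_aa, g_bb). Second derivatives: g_aa(-4)=-84, g_aa(-3)=72, g_aa(3)=-504; g_bb(-3)=2400, g_bb(-1)=-720, g_bb(1)=480, g_bb(2)=-900.
Local maxima occur where both diagonal entries negative: (-4, -1), (-4, 2), (3, -1), (3, 2). Count: 4.

4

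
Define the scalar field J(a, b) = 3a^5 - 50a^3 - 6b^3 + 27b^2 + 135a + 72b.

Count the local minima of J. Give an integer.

2

J separates as a function of a plus a function of b, so ∇J=0 decouples.
∂J/∂a = 15(a - 3)(a - 1)(a + 1)(a + 3) = 0 at a ∈ {-3, -1, 1, 3}; ∂J/∂b = -18(b - 4)(b + 1) = 0 at b ∈ {-1, 4}.
The Hessian is diagonal: diag(J_aa, J_bb). Second derivatives: J_aa(-3)=-720, J_aa(-1)=240, J_aa(1)=-240, J_aa(3)=720; J_bb(-1)=90, J_bb(4)=-90.
Local minima occur where both diagonal entries positive: (-1, -1), (3, -1). Count: 2.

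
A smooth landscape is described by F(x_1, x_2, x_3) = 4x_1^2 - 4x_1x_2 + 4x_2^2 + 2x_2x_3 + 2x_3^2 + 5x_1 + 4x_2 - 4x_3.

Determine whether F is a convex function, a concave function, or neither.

convex

F is quadratic, so its Hessian is the constant matrix H = [[8, -4, 0], [-4, 8, 2], [0, 2, 4]].
Leading principal minors: 8, 48, 160.
All positive ⇒ H ≻ 0 ⇒ convex.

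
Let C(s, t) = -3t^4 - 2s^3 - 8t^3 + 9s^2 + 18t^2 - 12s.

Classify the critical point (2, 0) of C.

The mixed partial ∂²C/∂s∂t is 0, so the Hessian at any point is diag(C_ss, C_tt) = diag(6(-2s + 3), 12(-3t^2 - 4t + 3)).
At (2, 0): H = diag(-6, 36).
The eigenvalues have opposite signs, so H is indefinite: a saddle point.

saddle point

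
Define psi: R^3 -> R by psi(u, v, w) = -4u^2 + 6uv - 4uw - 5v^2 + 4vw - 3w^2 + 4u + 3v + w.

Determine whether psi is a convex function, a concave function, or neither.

psi is quadratic, so its Hessian is the constant matrix H = [[-8, 6, -4], [6, -10, 4], [-4, 4, -6]].
Leading principal minors: -8, 44, -168.
Signs alternate −, +, − ⇒ H ≺ 0 ⇒ concave.

concave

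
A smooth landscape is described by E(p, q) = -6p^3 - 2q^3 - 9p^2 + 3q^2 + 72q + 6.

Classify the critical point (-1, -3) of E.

The mixed partial ∂²E/∂p∂q is 0, so the Hessian at any point is diag(E_pp, E_qq) = diag(-18(2p + 1), 6(-2q + 1)).
At (-1, -3): H = diag(18, 42).
Both eigenvalues are positive, so H is positive definite: a local minimum.

local minimum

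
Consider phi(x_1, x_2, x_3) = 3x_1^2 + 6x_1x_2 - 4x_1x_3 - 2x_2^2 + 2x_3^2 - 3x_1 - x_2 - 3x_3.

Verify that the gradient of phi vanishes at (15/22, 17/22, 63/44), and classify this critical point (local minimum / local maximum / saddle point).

saddle point

∇phi = (6x_1 + 6x_2 - 4x_3 - 3, 6x_1 - 4x_2 - 1, -4x_1 + 4x_3 - 3); substituting (15/22, 17/22, 63/44) gives ∇phi = (0, 0, 0), so (15/22, 17/22, 63/44) is indeed a critical point.
The Hessian is constant: H = [[6, 6, -4], [6, -4, 0], [-4, 0, 4]].
Leading principal minors: Δ₁ = 6, Δ₂ = -60, Δ₃ = -176.
The minors fit neither the all-positive nor the alternating-sign pattern, so H is indefinite: a saddle point.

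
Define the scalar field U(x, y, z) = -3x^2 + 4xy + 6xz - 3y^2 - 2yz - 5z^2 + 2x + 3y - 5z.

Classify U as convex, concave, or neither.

U is quadratic, so its Hessian is the constant matrix H = [[-6, 4, 6], [4, -6, -2], [6, -2, -10]].
Leading principal minors: -6, 20, -56.
Signs alternate −, +, − ⇒ H ≺ 0 ⇒ concave.

concave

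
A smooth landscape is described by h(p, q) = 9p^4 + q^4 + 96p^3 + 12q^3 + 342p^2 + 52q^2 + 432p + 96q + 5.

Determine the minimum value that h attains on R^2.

h(p,q) separates as A(p) + B(q) + 5, so its minimum is min A + min B + 5.
A'(p) = 36(p + 1)(p + 3)(p + 4) vanishes at p ∈ {-4, -3, -1}; B'(q) = 4(q + 2)(q + 3)(q + 4) vanishes at q ∈ {-4, -3, -2}.
Local minima of A (where A''>0): A(-4)=-96, A(-1)=-177. Local minima of B: B(-4)=-64, B(-2)=-64.
So the global minimum of h is A(-1) + B(-4) + 5 = -177 − 64 + 5 = -236, attained at (-1, -4).

-236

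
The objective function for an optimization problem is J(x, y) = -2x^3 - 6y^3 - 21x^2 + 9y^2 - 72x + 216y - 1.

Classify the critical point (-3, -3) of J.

The mixed partial ∂²J/∂x∂y is 0, so the Hessian at any point is diag(J_xx, J_yy) = diag(-6(2x + 7), 18(-2y + 1)).
At (-3, -3): H = diag(-6, 126).
The eigenvalues have opposite signs, so H is indefinite: a saddle point.

saddle point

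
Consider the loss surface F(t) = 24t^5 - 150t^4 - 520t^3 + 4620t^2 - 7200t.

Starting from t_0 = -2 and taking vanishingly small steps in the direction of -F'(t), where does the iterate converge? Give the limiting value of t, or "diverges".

1

F'(t) = 120(t - 5)(t - 3)(t - 1)(t + 4), so F'(-2) = -25200.
Gradient descent moves in the -F' direction, i.e. t is increasing.
The nearest critical point in that direction is t = 1, where F'' = 4800 > 0 (a local minimum). The iterate converges there.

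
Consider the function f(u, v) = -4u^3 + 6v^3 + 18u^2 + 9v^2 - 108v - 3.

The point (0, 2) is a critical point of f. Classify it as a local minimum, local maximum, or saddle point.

The mixed partial ∂²f/∂u∂v is 0, so the Hessian at any point is diag(f_uu, f_vv) = diag(12(-2u + 3), 18(2v + 1)).
At (0, 2): H = diag(36, 90).
Both eigenvalues are positive, so H is positive definite: a local minimum.

local minimum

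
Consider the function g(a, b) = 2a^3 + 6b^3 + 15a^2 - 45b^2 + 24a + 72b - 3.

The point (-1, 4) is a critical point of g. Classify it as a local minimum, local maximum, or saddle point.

local minimum

The mixed partial ∂²g/∂a∂b is 0, so the Hessian at any point is diag(g_aa, g_bb) = diag(6(2a + 5), 18(2b - 5)).
At (-1, 4): H = diag(18, 54).
Both eigenvalues are positive, so H is positive definite: a local minimum.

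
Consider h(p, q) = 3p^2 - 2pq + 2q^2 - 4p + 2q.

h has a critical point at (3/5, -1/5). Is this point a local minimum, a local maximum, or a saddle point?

The Hessian of h is constant: H = [[6, -2], [-2, 4]].
det(H) = 6·4 − (-2)² = 20.
det(H) > 0 and tr(H) = 10 > 0, so H is positive definite and the point is a local minimum.

local minimum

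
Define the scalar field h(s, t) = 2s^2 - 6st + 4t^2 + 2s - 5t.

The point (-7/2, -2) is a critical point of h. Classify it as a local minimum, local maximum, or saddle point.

saddle point

The Hessian of h is constant: H = [[4, -6], [-6, 8]].
det(H) = 4·8 − (-6)² = -4.
Since det(H) < 0, H is indefinite and the critical point is a saddle point.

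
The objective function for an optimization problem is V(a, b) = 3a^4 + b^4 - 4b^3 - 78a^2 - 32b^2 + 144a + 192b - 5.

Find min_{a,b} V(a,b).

V(a,b) separates as P(a) + Q(b) − 5, so its minimum is min P + min Q − 5.
P'(a) = 12(a - 3)(a - 1)(a + 4) vanishes at a ∈ {-4, 1, 3}; Q'(b) = 4(b - 4)(b - 3)(b + 4) vanishes at b ∈ {-4, 3, 4}.
Local minima of P (where P''>0): P(-4)=-1056, P(3)=-27. Local minima of Q: Q(-4)=-768, Q(4)=256.
So the global minimum of V is P(-4) + Q(-4) − 5 = -1056 − 768 − 5 = -1829, attained at (-4, -4).

-1829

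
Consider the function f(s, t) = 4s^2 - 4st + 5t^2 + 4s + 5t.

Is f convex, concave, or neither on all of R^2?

convex

f is quadratic, so its Hessian is the constant matrix H = [[8, -4], [-4, 10]].
det(H) = 64, tr(H) = 18.
det(H) > 0 and tr(H) > 0, so H is positive definite everywhere: convex.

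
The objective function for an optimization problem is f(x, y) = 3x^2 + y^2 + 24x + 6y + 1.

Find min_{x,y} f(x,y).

-56

f(x,y) separates as P(x) + Q(y) + 1, so its minimum is min P + min Q + 1.
P'(x) = 6x + 24 vanishes at x ∈ {-4}; Q'(y) = 2y + 6 vanishes at y ∈ {-3}.
Local minima of P (where P''>0): P(-4)=-48. Local minima of Q: Q(-3)=-9.
So the global minimum of f is P(-4) + Q(-3) + 1 = -48 − 9 + 1 = -56, attained at (-4, -3).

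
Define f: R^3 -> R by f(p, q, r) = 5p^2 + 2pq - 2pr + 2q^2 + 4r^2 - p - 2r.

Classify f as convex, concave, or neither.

f is quadratic, so its Hessian is the constant matrix H = [[10, 2, -2], [2, 4, 0], [-2, 0, 8]].
Leading principal minors: 10, 36, 272.
All positive ⇒ H ≻ 0 ⇒ convex.

convex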